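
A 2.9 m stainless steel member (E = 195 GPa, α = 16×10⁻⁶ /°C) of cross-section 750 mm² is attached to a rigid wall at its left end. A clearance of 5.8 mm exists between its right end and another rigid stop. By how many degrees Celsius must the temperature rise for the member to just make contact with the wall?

Contact occurs when the free expansion equals the gap: αΔT L = 5.8 mm.
So ΔT = g/(αL) = 5.8/(16×10⁻⁶ × 2900) = 125 °C.

ΔT ≈ 125 °C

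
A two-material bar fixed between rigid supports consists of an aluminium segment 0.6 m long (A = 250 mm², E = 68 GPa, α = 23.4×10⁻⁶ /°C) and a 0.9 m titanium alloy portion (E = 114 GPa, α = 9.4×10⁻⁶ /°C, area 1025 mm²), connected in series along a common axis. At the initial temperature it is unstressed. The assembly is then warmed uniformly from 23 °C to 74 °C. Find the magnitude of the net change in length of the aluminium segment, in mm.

|ΔL| ≈ 0.226 mm

Free thermal expansion of the whole bar: Σ αᵢΔT Lᵢ = 23.4×10⁻⁶×51×600 + 9.4×10⁻⁶×51×900 = 1.147 mm.
Since the ends are fixed, an axial force P builds up, equal in every segment, with P · Σ Lᵢ/(AᵢEᵢ) = δ_free.
Σ Lᵢ/(AᵢEᵢ) = 600/(250×68×10³) + 900/(1025×114×10³) = 4.3×10⁻⁵ mm/N.
Hence P = δ_free / Σ(L/AE) = 1.147/4.3×10⁻⁵ = 26.69 kN (compressive).
For the aluminium segment, free thermal change = 23.4×10⁻⁶×51×600 = 0.716 mm and elastic change from P = 26690×600/(250×68×10³) = 0.9419 mm; these oppose, so the net change is 0.226 mm (segment shortens).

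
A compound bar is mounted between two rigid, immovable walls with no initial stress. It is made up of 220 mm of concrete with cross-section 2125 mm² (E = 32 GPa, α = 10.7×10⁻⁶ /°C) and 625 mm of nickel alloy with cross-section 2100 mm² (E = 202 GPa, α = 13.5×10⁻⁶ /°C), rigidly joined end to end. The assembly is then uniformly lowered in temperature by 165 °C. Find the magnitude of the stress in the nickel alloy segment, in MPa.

Free thermal contraction of the whole bar: Σ αᵢΔT Lᵢ = 10.7×10⁻⁶×165×220 + 13.5×10⁻⁶×165×625 = 1.781 mm.
The rigid supports impose zero overall length change; the single axial force P common to all segments must satisfy P Σ Lᵢ/(AᵢEᵢ) = δ_free.
Σ Lᵢ/(AᵢEᵢ) = 220/(2125×32×10³) + 625/(2100×202×10³) = 4.709×10⁻⁶ mm/N.
Hence P = δ_free / Σ(L/AE) = 1.781/4.709×10⁻⁶ = 378.2 kN (tensile).
σ_{nickel alloy} = P / A = 378200 / 2100 = 180.1 MPa.

σ ≈ 180 MPa (tensile)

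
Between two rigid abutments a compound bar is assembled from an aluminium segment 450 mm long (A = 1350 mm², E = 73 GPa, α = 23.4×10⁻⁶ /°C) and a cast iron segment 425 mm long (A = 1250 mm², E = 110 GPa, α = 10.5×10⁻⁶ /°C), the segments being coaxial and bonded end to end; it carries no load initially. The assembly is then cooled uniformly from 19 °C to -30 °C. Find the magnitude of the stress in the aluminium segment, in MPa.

If the supports were absent, the total length change would be Σ αᵢΔT Lᵢ = 23.4×10⁻⁶×49×450 + 10.5×10⁻⁶×49×425 = 0.7346 mm.
The rigid supports impose zero overall length change; the single axial force P common to all segments must satisfy P Σ Lᵢ/(AᵢEᵢ) = δ_free.
Σ Lᵢ/(AᵢEᵢ) = 450/(1350×73×10³) + 425/(1250×110×10³) = 7.657×10⁻⁶ mm/N.
So P = 0.7346 / 7.657×10⁻⁶ = 95.94 kN, tensile.
σ_{aluminium} = P / A = 95940 / 1350 = 71.07 MPa.

σ ≈ 71.1 MPa (tensile)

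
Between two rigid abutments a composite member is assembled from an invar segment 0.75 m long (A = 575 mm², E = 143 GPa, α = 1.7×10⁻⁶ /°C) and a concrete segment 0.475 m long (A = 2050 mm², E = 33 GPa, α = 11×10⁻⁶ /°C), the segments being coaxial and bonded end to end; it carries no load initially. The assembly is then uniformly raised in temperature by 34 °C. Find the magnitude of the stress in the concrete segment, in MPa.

If the supports were absent, the total length change would be Σ αᵢΔT Lᵢ = 1.7×10⁻⁶×34×750 + 11×10⁻⁶×34×475 = 0.221 mm.
The rigid supports impose zero overall length change; the single axial force P common to all segments must satisfy P Σ Lᵢ/(AᵢEᵢ) = δ_free.
The series flexibility is Σ Lᵢ/(AᵢEᵢ) = 750/(575×143×10³) + 475/(2050×33×10³) = 1.614×10⁻⁵ mm/N.
Hence P = δ_free / Σ(L/AE) = 0.221/1.614×10⁻⁵ = 13.69 kN (compressive).
σ_{concrete} = P / A = 13690 / 2050 = 6.678 MPa.

σ ≈ 6.68 MPa (compressive)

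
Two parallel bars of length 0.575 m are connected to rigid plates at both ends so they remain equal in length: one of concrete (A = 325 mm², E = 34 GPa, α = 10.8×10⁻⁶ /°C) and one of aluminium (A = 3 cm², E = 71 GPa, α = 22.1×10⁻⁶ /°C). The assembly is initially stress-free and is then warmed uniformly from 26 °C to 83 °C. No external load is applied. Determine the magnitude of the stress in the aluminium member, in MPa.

Equilibrium of a rigid end plate with no external load gives equal and opposite internal forces ±P in the two members. Since α_{aluminium} > α_{concrete}, heating drives the aluminium into compression and the concrete into tension.
Equating the net (thermal + elastic) strains gives |α₁ − α₂|·ΔT = P·[1/(A₁E₁) + 1/(A₂E₂)].
|α₁ − α₂|·ΔT = 11.3×10⁻⁶ × 57 = 0.0006441.
1/(A₁E₁) + 1/(A₂E₂) = 1/(325×34×10³) + 1/(300×71×10³) = 1.374×10⁻⁷ N⁻¹.
P = 0.0006441 / 1.374×10⁻⁷ = 4686 N = 4.686 kN.
σ_{aluminium} = P/A₂ = 4686/300 = 15.62 MPa, compressive.

σ ≈ 15.6 MPa (compressive)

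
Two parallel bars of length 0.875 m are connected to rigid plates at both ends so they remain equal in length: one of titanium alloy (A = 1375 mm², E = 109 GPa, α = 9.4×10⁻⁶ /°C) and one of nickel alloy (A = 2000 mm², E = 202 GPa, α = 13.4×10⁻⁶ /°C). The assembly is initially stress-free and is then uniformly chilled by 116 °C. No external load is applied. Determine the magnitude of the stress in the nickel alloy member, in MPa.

σ ≈ 25.4 MPa (tensile)

The nickel alloy has the larger α, so on cooling it would change length more than the titanium alloy if both were free. The rigid plates force a common final length, so the nickel alloy is put into tension and the titanium alloy into compression, with equal and opposite forces P (no external load).
Compatibility of the two members (thermal + elastic change equal): (α₁ − α₂)ΔT = P·[1/(A₁E₁) + 1/(A₂E₂)].
|α₁ − α₂|·ΔT = 4×10⁻⁶ × 116 = 0.000464.
1/(A₁E₁) + 1/(A₂E₂) = 1/(1375×109×10³) + 1/(2000×202×10³) = 9.147×10⁻⁹ N⁻¹.
So P = 0.000464 / 9.147×10⁻⁹ = 50.72 kN.
σ_{nickel alloy} = P/A₂ = 50720/2000 = 25.36 MPa, tensile.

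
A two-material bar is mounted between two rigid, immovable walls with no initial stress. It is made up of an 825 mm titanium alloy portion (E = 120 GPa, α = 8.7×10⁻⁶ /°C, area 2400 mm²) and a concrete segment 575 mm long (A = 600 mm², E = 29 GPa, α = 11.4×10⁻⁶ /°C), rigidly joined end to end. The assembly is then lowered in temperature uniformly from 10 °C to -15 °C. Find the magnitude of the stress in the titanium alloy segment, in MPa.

With the walls removed the bar would change length by δ_free = Σ αᵢΔT Lᵢ = 8.7×10⁻⁶×25×825 + 11.4×10⁻⁶×25×575 = 0.3433 mm.
The rigid supports impose zero overall length change; the single axial force P common to all segments must satisfy P Σ Lᵢ/(AᵢEᵢ) = δ_free.
Σ Lᵢ/(AᵢEᵢ) = 825/(2400×120×10³) + 575/(600×29×10³) = 3.591×10⁻⁵ mm/N.
So P = 0.3433 / 3.591×10⁻⁵ = 9.56 kN, tensile.
σ_{titanium alloy} = P / A = 9560 / 2400 = 3.983 MPa.

σ ≈ 3.98 MPa (tensile)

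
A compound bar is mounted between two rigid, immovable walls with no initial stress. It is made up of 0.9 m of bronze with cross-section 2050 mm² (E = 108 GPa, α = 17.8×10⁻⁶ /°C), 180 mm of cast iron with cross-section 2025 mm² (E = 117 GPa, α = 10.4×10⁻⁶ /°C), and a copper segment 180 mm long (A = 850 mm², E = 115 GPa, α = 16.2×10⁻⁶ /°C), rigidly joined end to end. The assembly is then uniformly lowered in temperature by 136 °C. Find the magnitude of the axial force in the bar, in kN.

P ≈ 425 kN (tensile)

With the walls removed the bar would change length by δ_free = Σ αᵢΔT Lᵢ = 17.8×10⁻⁶×136×900 + 10.4×10⁻⁶×136×180 + 16.2×10⁻⁶×136×180 = 2.83 mm.
The rigid supports impose zero overall length change; the single axial force P common to all segments must satisfy P Σ Lᵢ/(AᵢEᵢ) = δ_free.
Σ Lᵢ/(AᵢEᵢ) = 900/(2050×108×10³) + 180/(2025×117×10³) + 180/(850×115×10³) = 6.666×10⁻⁶ mm/N.
P = 2.83 / 6.666×10⁻⁶ = 424500 N = 424.5 kN, tensile.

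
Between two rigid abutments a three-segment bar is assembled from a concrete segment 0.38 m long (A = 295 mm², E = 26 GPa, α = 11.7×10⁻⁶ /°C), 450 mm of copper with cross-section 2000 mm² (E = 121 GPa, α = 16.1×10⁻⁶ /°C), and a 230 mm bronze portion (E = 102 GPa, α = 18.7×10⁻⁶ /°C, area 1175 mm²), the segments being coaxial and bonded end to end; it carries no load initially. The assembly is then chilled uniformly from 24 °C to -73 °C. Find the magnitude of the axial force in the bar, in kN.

P ≈ 29.1 kN (tensile)

With the walls removed the bar would change length by δ_free = Σ αᵢΔT Lᵢ = 11.7×10⁻⁶×97×380 + 16.1×10⁻⁶×97×450 + 18.7×10⁻⁶×97×230 = 1.551 mm.
The rigid supports impose zero overall length change; the single axial force P common to all segments must satisfy P Σ Lᵢ/(AᵢEᵢ) = δ_free.
The series flexibility is Σ Lᵢ/(AᵢEᵢ) = 380/(295×26×10³) + 450/(2000×121×10³) + 230/(1175×102×10³) = 5.332×10⁻⁵ mm/N.
So P = 1.551 / 5.332×10⁻⁵ = 29.09 kN, tensile.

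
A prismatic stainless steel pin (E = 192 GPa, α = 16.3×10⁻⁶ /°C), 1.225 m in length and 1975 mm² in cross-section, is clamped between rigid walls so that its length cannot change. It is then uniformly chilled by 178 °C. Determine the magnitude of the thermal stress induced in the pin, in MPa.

σ ≈ 557 MPa (tensile)

Because both ends are immovable the net strain is zero, and the suppressed thermal strain is αΔT = 16.3×10⁻⁶ × 178 = 2901.4×10⁻⁶.
σ = EαΔT = 192×10³ × 16.3×10⁻⁶ × 178 = 557.1 MPa (tensile; the pin is trying to contract).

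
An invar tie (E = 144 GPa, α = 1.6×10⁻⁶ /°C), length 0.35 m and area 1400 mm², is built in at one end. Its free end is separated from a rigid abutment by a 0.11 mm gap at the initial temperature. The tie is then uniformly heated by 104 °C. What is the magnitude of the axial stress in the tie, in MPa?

σ ≈ 0 MPa

Unrestrained expansion: δ_free = αΔT L = 1.6×10⁻⁶ × 104 × 350 = 0.05824 mm.
Since δ_free = 0.0582 mm is less than the 0.11 mm gap, the tie never touches the wall. No axial force develops.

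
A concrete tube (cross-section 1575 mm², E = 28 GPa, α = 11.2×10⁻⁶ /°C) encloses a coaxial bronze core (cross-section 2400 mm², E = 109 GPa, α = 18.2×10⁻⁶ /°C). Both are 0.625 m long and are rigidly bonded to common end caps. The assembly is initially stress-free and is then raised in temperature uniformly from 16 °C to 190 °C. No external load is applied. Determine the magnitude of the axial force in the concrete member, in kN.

Equilibrium of a rigid end plate with no external load gives equal and opposite internal forces ±P in the two members. Since α_{bronze} > α_{concrete}, heating drives the bronze into compression and the concrete into tension.
Compatibility of the two members (thermal + elastic change equal): (α₁ − α₂)ΔT = P·[1/(A₁E₁) + 1/(A₂E₂)].
|α₁ − α₂|·ΔT = 7×10⁻⁶ × 174 = 0.001218.
1/(A₁E₁) + 1/(A₂E₂) = 1/(1575×28×10³) + 1/(2400×109×10³) = 2.65×10⁻⁸ N⁻¹.
P = 0.001218 / 2.65×10⁻⁸ = 45970 N = 45.97 kN.

P ≈ 46 kN (tensile in the concrete)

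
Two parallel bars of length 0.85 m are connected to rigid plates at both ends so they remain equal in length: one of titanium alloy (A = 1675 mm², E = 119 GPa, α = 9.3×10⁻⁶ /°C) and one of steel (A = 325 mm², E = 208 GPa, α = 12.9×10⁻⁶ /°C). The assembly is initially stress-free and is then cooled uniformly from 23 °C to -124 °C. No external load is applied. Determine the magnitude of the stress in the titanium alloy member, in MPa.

σ ≈ 15.9 MPa (compressive)

Equilibrium of a rigid end plate with no external load gives equal and opposite internal forces ±P in the two members. Since α_{steel} > α_{titanium alloy}, cooling drives the steel into tension and the titanium alloy into compression.
Equating the net (thermal + elastic) strains gives |α₁ − α₂|·ΔT = P·[1/(A₁E₁) + 1/(A₂E₂)].
|α₁ − α₂|·ΔT = 3.6×10⁻⁶ × 147 = 0.0005292.
1/(A₁E₁) + 1/(A₂E₂) = 1/(1675×119×10³) + 1/(325×208×10³) = 1.981×10⁻⁸ N⁻¹.
So P = 0.0005292 / 1.981×10⁻⁸ = 26.71 kN.
σ_{titanium alloy} = P/A₁ = 26710/1675 = 15.95 MPa, compressive.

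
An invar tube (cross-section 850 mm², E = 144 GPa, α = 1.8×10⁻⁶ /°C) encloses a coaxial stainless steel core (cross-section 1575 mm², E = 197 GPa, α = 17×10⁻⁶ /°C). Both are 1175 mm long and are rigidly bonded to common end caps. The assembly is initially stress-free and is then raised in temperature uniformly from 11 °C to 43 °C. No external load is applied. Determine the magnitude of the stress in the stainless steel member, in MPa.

The stainless steel has the larger α, so on heating it would change length more than the invar if both were free. The rigid plates force a common final length, so the stainless steel is put into compression and the invar into tension, with equal and opposite forces P (no external load).
Setting the final lengths equal and cancelling L: (α₁ − α₂)ΔT = P/(A₁E₁) + P/(A₂E₂).
|α₁ − α₂|·ΔT = 15.2×10⁻⁶ × 32 = 0.0004864.
1/(A₁E₁) + 1/(A₂E₂) = 1/(850×144×10³) + 1/(1575×197×10³) = 1.139×10⁻⁸ N⁻¹.
So P = 0.0004864 / 1.139×10⁻⁸ = 42.69 kN.
σ_{stainless steel} = P/A₂ = 42690/1575 = 27.11 MPa, compressive.

σ ≈ 27.1 MPa (compressive)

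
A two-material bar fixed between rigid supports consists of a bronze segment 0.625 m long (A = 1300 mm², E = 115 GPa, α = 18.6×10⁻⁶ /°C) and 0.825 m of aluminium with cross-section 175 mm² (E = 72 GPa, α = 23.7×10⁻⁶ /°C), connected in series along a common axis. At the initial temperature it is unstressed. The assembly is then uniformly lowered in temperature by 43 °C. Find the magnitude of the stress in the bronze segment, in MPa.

Free thermal contraction of the whole bar: Σ αᵢΔT Lᵢ = 18.6×10⁻⁶×43×625 + 23.7×10⁻⁶×43×825 = 1.341 mm.
Since the ends are fixed, an axial force P builds up, equal in every segment, with P · Σ Lᵢ/(AᵢEᵢ) = δ_free.
Σ Lᵢ/(AᵢEᵢ) = 625/(1300×115×10³) + 825/(175×72×10³) = 6.966×10⁻⁵ mm/N.
Hence P = δ_free / Σ(L/AE) = 1.341/6.966×10⁻⁵ = 19.25 kN (tensile).
σ_{bronze} = P / A = 19250 / 1300 = 14.8 MPa.

σ ≈ 14.8 MPa (tensile)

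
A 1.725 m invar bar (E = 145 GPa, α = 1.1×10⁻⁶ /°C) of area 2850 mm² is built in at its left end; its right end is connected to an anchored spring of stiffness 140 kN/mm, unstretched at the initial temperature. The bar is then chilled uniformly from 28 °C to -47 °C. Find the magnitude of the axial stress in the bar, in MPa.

σ ≈ 4.41 MPa (tensile)

Free thermal contraction: δ_free = αΔT L = 1.1×10⁻⁶ × 75 × 1725 = 0.1423 mm.
With a force P in the spring, the elastic change of the bar is PL/(AE) and that of the spring is P/k; compatibility requires their sum to equal δ_free.
P [ L/(AE) + 1/k ] = δ_free → P [ 1725/(2850×145×10³) + 1/(140×10³) ] = 0.1423.
P = 0.1423 / 1.132×10⁻⁵ = 12580 N.
σ = P/A = 12580/2850 = 4.412 MPa.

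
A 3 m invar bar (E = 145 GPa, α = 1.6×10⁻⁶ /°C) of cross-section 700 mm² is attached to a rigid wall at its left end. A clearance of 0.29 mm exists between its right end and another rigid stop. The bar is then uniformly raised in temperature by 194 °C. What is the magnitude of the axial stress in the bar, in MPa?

If the wall were absent the bar would grow by αΔT L = 1.6×10⁻⁶ × 194 × 3000 = 0.9312 mm.
After closing the 0.29 mm clearance, 0.9312 − 0.29 = 0.6412 mm of expansion remains to be suppressed by the wall.
So σ = E(δ_free − g)/L = 145×10³ × 0.6412/3000 = 30.99 MPa.

σ ≈ 31 MPa (compressive)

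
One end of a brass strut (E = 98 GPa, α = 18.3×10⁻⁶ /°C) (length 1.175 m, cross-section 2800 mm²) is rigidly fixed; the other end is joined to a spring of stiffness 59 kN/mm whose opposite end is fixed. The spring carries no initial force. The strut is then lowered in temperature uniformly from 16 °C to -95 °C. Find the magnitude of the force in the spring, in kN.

P ≈ 112 kN

Free thermal contraction: δ_free = αΔT L = 18.3×10⁻⁶ × 111 × 1175 = 2.387 mm.
Let P be the tensile force in the spring. The strut extends elastically by PL/(AE) and the spring stretches by P/k; together these equal δ_free.
P [ L/(AE) + 1/k ] = δ_free → P [ 1175/(2800×98×10³) + 1/(59×10³) ] = 2.387.
P = 2.387 / 2.123×10⁻⁵ = 112400 N.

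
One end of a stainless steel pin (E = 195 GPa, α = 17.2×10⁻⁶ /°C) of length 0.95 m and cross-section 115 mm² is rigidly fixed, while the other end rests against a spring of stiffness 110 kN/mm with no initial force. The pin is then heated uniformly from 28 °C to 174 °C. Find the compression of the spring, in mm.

δ ≈ 0.421 mm

Free thermal expansion: δ_free = αΔT L = 17.2×10⁻⁶ × 146 × 950 = 2.386 mm.
With a force P in the spring, the elastic change of the pin is PL/(AE) and that of the spring is P/k; compatibility requires their sum to equal δ_free.
So P = δ_free / [L/(AE) + 1/k] = 2.386 / [ 950/(115×195×10³) + 1/(110×10³) ].
P = 2.386 / 5.145×10⁻⁵ = 46360 N.
Spring compression = P/k = 46360/(110×10³) = 0.4215 mm.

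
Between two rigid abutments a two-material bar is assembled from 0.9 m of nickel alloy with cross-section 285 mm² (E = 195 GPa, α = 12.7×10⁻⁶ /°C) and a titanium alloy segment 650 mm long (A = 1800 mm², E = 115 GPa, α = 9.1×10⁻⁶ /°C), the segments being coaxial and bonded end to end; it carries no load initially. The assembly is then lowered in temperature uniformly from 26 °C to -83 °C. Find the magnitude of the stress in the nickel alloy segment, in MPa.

σ ≈ 343 MPa (tensile)

Free thermal contraction of the whole bar: Σ αᵢΔT Lᵢ = 12.7×10⁻⁶×109×900 + 9.1×10⁻⁶×109×650 = 1.891 mm.
Since the ends are fixed, an axial force P builds up, equal in every segment, with P · Σ Lᵢ/(AᵢEᵢ) = δ_free.
Σ Lᵢ/(AᵢEᵢ) = 900/(285×195×10³) + 650/(1800×115×10³) = 1.933×10⁻⁵ mm/N.
Hence P = δ_free / Σ(L/AE) = 1.891/1.933×10⁻⁵ = 97.78 kN (tensile).
σ_{nickel alloy} = P / A = 97780 / 285 = 343.1 MPa.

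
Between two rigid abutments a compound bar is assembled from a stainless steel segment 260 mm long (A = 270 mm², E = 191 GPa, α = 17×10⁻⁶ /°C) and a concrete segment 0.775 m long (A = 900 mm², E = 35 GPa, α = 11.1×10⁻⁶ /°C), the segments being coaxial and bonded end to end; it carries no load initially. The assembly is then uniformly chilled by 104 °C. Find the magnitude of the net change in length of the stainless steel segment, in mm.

|ΔL| ≈ 0.229 mm

With the walls removed the bar would change length by δ_free = Σ αᵢΔT Lᵢ = 17×10⁻⁶×104×260 + 11.1×10⁻⁶×104×775 = 1.354 mm.
The rigid supports impose zero overall length change; the single axial force P common to all segments must satisfy P Σ Lᵢ/(AᵢEᵢ) = δ_free.
Σ Lᵢ/(AᵢEᵢ) = 260/(270×191×10³) + 775/(900×35×10³) = 2.964×10⁻⁵ mm/N.
P = 1.354 / 2.964×10⁻⁵ = 45690 N = 45.69 kN, tensile.
For the stainless steel segment, free thermal change = 17×10⁻⁶×104×260 = 0.4597 mm and elastic change from P = 45690×260/(270×191×10³) = 0.2303 mm; these oppose, so the net change is 0.229 mm (segment shortens).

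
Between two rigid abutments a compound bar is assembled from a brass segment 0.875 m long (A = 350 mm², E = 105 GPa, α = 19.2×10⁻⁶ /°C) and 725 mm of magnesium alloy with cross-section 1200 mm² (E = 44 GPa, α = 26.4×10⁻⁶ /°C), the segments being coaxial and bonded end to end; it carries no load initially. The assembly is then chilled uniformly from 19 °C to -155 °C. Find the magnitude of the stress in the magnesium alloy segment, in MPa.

σ ≈ 139 MPa (tensile)

If the supports were absent, the total length change would be Σ αᵢΔT Lᵢ = 19.2×10⁻⁶×174×875 + 26.4×10⁻⁶×174×725 = 6.254 mm.
The rigid supports impose zero overall length change; the single axial force P common to all segments must satisfy P Σ Lᵢ/(AᵢEᵢ) = δ_free.
Σ Lᵢ/(AᵢEᵢ) = 875/(350×105×10³) + 725/(1200×44×10³) = 3.754×10⁻⁵ mm/N.
Hence P = δ_free / Σ(L/AE) = 6.254/3.754×10⁻⁵ = 166.6 kN (tensile).
σ_{magnesium alloy} = P / A = 166600 / 1200 = 138.8 MPa.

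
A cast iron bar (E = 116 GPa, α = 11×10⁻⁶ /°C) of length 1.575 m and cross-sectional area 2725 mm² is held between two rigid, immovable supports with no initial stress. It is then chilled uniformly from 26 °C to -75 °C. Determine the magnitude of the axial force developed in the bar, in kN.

P ≈ 351 kN (tensile)

Full restraint means ε = 0, so the stress is σ = EαΔT = 116×10³ × 11×10⁻⁶ × 101 = 128.9 MPa.
Axial force P = σA = 128.9 × 2725 = 351200 N = 351.2 kN, tensile.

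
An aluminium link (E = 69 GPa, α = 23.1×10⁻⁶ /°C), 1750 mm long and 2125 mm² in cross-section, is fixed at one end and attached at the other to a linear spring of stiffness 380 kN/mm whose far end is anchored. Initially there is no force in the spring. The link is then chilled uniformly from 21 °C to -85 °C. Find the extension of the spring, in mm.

δ ≈ 0.774 mm

The unrestrained thermal change is αΔT L = 23.1×10⁻⁶ × 106 × 1750 = 4.285 mm.
Let P be the tensile force in the spring. The link extends elastically by PL/(AE) and the spring stretches by P/k; together these equal δ_free.
P [ L/(AE) + 1/k ] = δ_free → P [ 1750/(2125×69×10³) + 1/(380×10³) ] = 4.285.
P = 4.285 / 1.457×10⁻⁵ = 294200 N.
Spring extension = P/k = 294200/(380×10³) = 0.7741 mm.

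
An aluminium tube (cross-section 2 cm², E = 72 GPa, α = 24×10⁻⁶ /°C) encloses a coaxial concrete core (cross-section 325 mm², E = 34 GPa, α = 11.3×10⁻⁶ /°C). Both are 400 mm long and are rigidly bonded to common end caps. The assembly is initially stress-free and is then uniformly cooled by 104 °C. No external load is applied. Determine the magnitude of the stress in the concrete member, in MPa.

σ ≈ 25.4 MPa (compressive)

Both members must finish at the same length. With the larger α, the aluminium tends to over-contract; the plates restrain it, putting the aluminium in tension and the concrete in compression. With no external load the two internal forces are equal and opposite, magnitude P.
Setting the final lengths equal and cancelling L: (α₁ − α₂)ΔT = P/(A₁E₁) + P/(A₂E₂).
|α₁ − α₂|·ΔT = 12.7×10⁻⁶ × 104 = 0.001321.
1/(A₁E₁) + 1/(A₂E₂) = 1/(200×72×10³) + 1/(325×34×10³) = 1.599×10⁻⁷ N⁻¹.
P = 0.001321 / 1.599×10⁻⁷ = 8258 N = 8.258 kN.
σ_{concrete} = P/A₂ = 8258/325 = 25.41 MPa, compressive.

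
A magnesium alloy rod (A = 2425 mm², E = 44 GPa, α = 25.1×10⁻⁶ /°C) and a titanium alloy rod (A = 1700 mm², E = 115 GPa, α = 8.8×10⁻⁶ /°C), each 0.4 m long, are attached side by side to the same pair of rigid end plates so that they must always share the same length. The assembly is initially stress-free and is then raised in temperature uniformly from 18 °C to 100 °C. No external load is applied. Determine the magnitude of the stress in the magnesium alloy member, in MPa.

σ ≈ 38 MPa (compressive)

The magnesium alloy has the larger α, so on heating it would change length more than the titanium alloy if both were free. The rigid plates force a common final length, so the magnesium alloy is put into compression and the titanium alloy into tension, with equal and opposite forces P (no external load).
Equating the net (thermal + elastic) strains gives |α₁ − α₂|·ΔT = P·[1/(A₁E₁) + 1/(A₂E₂)].
|α₁ − α₂|·ΔT = 16.3×10⁻⁶ × 82 = 0.001337.
1/(A₁E₁) + 1/(A₂E₂) = 1/(2425×44×10³) + 1/(1700×115×10³) = 1.449×10⁻⁸ N⁻¹.
P = 0.001337 / 1.449×10⁻⁸ = 92260 N = 92.26 kN.
σ_{magnesium alloy} = P/A₁ = 92260/2425 = 38.05 MPa, compressive.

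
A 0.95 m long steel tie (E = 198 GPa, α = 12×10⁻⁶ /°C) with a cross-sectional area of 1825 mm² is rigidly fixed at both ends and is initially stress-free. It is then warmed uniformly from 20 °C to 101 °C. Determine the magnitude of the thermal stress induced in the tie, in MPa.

σ ≈ 192 MPa (compressive)

The supports are rigid, so the total axial strain is zero. The restrained thermal strain is ε = αΔT = 12×10⁻⁶ × 81 = 972×10⁻⁶.
The stress required to suppress this strain is σ = Eε = 198×10³ × 972×10⁻⁶ = 192.5 MPa, compressive since the tie is trying to expand.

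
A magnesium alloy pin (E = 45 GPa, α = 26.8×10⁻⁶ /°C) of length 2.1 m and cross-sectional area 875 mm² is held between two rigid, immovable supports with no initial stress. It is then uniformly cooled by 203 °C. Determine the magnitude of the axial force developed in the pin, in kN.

P ≈ 214 kN (tensile)

Full restraint means ε = 0, so the stress is σ = EαΔT = 45×10³ × 26.8×10⁻⁶ × 203 = 244.8 MPa.
Axial force P = σA = 244.8 × 875 = 214200 N = 214.2 kN, tensile.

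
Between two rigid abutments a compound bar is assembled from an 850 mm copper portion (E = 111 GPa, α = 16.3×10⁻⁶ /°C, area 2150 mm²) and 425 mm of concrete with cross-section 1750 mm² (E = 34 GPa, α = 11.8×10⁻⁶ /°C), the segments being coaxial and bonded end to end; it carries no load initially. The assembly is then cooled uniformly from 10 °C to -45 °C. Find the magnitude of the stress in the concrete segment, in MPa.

If the supports were absent, the total length change would be Σ αᵢΔT Lᵢ = 16.3×10⁻⁶×55×850 + 11.8×10⁻⁶×55×425 = 1.038 mm.
The walls prevent any net length change, so an axial force P (same in every segment) develops. Compatibility: P · Σ Lᵢ/(AᵢEᵢ) = δ_free.
The series flexibility is Σ Lᵢ/(AᵢEᵢ) = 850/(2150×111×10³) + 425/(1750×34×10³) = 1.07×10⁻⁵ mm/N.
Hence P = δ_free / Σ(L/AE) = 1.038/1.07×10⁻⁵ = 96.95 kN (tensile).
σ_{concrete} = P / A = 96950 / 1750 = 55.4 MPa.

σ ≈ 55.4 MPa (tensile)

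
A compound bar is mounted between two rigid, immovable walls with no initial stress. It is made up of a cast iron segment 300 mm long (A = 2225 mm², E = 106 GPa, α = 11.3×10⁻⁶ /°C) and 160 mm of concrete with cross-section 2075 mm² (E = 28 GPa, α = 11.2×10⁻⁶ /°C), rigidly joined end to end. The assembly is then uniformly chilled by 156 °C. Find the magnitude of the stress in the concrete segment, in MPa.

σ ≈ 96.8 MPa (tensile)

Free thermal contraction of the whole bar: Σ αᵢΔT Lᵢ = 11.3×10⁻⁶×156×300 + 11.2×10⁻⁶×156×160 = 0.8084 mm.
The rigid supports impose zero overall length change; the single axial force P common to all segments must satisfy P Σ Lᵢ/(AᵢEᵢ) = δ_free.
Σ Lᵢ/(AᵢEᵢ) = 300/(2225×106×10³) + 160/(2075×28×10³) = 4.026×10⁻⁶ mm/N.
P = 0.8084 / 4.026×10⁻⁶ = 200800 N = 200.8 kN, tensile.
σ_{concrete} = P / A = 200800 / 2075 = 96.77 MPa.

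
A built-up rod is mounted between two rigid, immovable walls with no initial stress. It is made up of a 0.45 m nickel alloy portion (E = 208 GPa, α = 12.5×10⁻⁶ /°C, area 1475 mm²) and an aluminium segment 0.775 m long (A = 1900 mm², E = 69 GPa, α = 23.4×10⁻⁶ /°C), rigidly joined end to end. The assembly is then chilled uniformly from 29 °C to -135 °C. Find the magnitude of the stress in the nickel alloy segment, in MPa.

σ ≈ 358 MPa (tensile)

If the supports were absent, the total length change would be Σ αᵢΔT Lᵢ = 12.5×10⁻⁶×164×450 + 23.4×10⁻⁶×164×775 = 3.897 mm.
The walls prevent any net length change, so an axial force P (same in every segment) develops. Compatibility: P · Σ Lᵢ/(AᵢEᵢ) = δ_free.
The series flexibility is Σ Lᵢ/(AᵢEᵢ) = 450/(1475×208×10³) + 775/(1900×69×10³) = 7.378×10⁻⁶ mm/N.
So P = 3.897 / 7.378×10⁻⁶ = 528.1 kN, tensile.
σ_{nickel alloy} = P / A = 528100 / 1475 = 358 MPa.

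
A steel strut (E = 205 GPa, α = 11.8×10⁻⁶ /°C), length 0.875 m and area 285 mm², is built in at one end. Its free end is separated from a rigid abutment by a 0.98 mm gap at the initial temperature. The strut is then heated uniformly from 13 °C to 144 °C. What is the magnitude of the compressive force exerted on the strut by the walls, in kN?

P ≈ 24.9 kN

If the wall were absent the strut would grow by αΔT L = 11.8×10⁻⁶ × 131 × 875 = 1.353 mm.
The gap closes (δ_free > 0.98 mm) and the wall then resists a further 1.353 − 0.98 = 0.3726 mm of expansion.
So σ = E(δ_free − g)/L = 205×10³ × 0.3726/875 = 87.29 MPa.
P = σA = 87.29 × 285 = 24.88 kN.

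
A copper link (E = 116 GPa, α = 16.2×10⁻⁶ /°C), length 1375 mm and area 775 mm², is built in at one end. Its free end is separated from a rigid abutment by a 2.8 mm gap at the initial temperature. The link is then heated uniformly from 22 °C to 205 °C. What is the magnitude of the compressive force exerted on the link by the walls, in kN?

P ≈ 83.4 kN

Free thermal elongation = αΔT L = 16.2×10⁻⁶ × 183 × 1375 = 4.076 mm.
This exceeds the 2.8 mm gap, so the wall pushes back. The portion of expansion that must be recovered elastically is δ_free − gap = 4.076 − 2.8 = 1.276 mm.
That suppressed elongation corresponds to σ = E·Δ/L = 116×10³ × 1.276/1375 = 107.7 MPa.
P = σA = 107.7 × 775 = 83.45 kN.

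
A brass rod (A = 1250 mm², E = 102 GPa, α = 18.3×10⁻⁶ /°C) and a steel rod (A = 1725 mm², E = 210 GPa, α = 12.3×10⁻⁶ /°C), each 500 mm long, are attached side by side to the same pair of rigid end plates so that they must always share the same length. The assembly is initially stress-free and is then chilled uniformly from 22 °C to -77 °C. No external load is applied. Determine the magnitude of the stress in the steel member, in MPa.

Equilibrium of a rigid end plate with no external load gives equal and opposite internal forces ±P in the two members. Since α_{brass} > α_{steel}, cooling drives the brass into tension and the steel into compression.
Setting the final lengths equal and cancelling L: (α₁ − α₂)ΔT = P/(A₁E₁) + P/(A₂E₂).
|α₁ − α₂|·ΔT = 6×10⁻⁶ × 99 = 0.000594.
1/(A₁E₁) + 1/(A₂E₂) = 1/(1250×102×10³) + 1/(1725×210×10³) = 1.06×10⁻⁸ N⁻¹.
P = 0.000594 / 1.06×10⁻⁸ = 56020 N = 56.02 kN.
σ_{steel} = P/A₂ = 56020/1725 = 32.47 MPa, compressive.

σ ≈ 32.5 MPa (compressive)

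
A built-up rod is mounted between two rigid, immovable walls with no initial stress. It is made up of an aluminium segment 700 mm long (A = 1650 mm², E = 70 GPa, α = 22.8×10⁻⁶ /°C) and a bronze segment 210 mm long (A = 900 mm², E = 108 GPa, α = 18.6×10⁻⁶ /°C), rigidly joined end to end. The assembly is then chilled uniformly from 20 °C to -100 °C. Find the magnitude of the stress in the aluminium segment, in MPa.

σ ≈ 176 MPa (tensile)

Free thermal contraction of the whole bar: Σ αᵢΔT Lᵢ = 22.8×10⁻⁶×120×700 + 18.6×10⁻⁶×120×210 = 2.384 mm.
The rigid supports impose zero overall length change; the single axial force P common to all segments must satisfy P Σ Lᵢ/(AᵢEᵢ) = δ_free.
The series flexibility is Σ Lᵢ/(AᵢEᵢ) = 700/(1650×70×10³) + 210/(900×108×10³) = 8.221×10⁻⁶ mm/N.
Hence P = δ_free / Σ(L/AE) = 2.384/8.221×10⁻⁶ = 290 kN (tensile).
σ_{aluminium} = P / A = 290000 / 1650 = 175.7 MPa.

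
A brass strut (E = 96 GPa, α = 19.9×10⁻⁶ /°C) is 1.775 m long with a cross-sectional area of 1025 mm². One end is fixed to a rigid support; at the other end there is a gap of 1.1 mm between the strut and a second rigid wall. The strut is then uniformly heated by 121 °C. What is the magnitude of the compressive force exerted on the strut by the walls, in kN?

P ≈ 176 kN

If the wall were absent the strut would grow by αΔT L = 19.9×10⁻⁶ × 121 × 1775 = 4.274 mm.
The gap closes (δ_free > 1.1 mm) and the wall then resists a further 4.274 − 1.1 = 3.174 mm of expansion.
That suppressed elongation corresponds to σ = E·Δ/L = 96×10³ × 3.174/1775 = 171.7 MPa.
P = σA = 171.7 × 1025 = 176 kN.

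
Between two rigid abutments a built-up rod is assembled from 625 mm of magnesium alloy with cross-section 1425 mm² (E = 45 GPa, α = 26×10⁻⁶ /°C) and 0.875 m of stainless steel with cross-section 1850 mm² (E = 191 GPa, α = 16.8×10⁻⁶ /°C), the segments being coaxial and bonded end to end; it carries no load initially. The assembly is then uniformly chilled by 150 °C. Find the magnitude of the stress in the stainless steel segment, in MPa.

σ ≈ 205 MPa (tensile)

If the supports were absent, the total length change would be Σ αᵢΔT Lᵢ = 26×10⁻⁶×150×625 + 16.8×10⁻⁶×150×875 = 4.643 mm.
Since the ends are fixed, an axial force P builds up, equal in every segment, with P · Σ Lᵢ/(AᵢEᵢ) = δ_free.
Σ Lᵢ/(AᵢEᵢ) = 625/(1425×45×10³) + 875/(1850×191×10³) = 1.222×10⁻⁵ mm/N.
So P = 4.643 / 1.222×10⁻⁵ = 379.8 kN, tensile.
σ_{stainless steel} = P / A = 379800 / 1850 = 205.3 MPa.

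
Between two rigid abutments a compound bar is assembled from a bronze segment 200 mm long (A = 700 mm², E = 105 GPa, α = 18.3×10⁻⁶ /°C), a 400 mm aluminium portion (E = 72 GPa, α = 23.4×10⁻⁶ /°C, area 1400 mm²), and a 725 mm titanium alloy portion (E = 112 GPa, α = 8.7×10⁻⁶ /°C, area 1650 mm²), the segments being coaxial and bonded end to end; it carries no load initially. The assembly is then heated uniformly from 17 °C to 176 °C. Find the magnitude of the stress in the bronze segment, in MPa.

Free thermal expansion of the whole bar: Σ αᵢΔT Lᵢ = 18.3×10⁻⁶×159×200 + 23.4×10⁻⁶×159×400 + 8.7×10⁻⁶×159×725 = 3.073 mm.
Since the ends are fixed, an axial force P builds up, equal in every segment, with P · Σ Lᵢ/(AᵢEᵢ) = δ_free.
Σ Lᵢ/(AᵢEᵢ) = 200/(700×105×10³) + 400/(1400×72×10³) + 725/(1650×112×10³) = 1.061×10⁻⁵ mm/N.
Hence P = δ_free / Σ(L/AE) = 3.073/1.061×10⁻⁵ = 289.6 kN (compressive).
σ_{bronze} = P / A = 289600 / 700 = 413.7 MPa.

σ ≈ 414 MPa (compressive)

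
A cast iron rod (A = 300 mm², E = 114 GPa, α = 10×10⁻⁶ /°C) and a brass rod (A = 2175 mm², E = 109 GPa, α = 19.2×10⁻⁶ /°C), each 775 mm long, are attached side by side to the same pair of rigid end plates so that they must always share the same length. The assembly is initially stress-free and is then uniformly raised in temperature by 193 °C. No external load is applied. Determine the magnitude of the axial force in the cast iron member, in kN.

P ≈ 53.1 kN (tensile in the cast iron)

Equilibrium of a rigid end plate with no external load gives equal and opposite internal forces ±P in the two members. Since α_{brass} > α_{cast iron}, heating drives the brass into compression and the cast iron into tension.
Setting the final lengths equal and cancelling L: (α₁ − α₂)ΔT = P/(A₁E₁) + P/(A₂E₂).
|α₁ − α₂|·ΔT = 9.2×10⁻⁶ × 193 = 0.001776.
1/(A₁E₁) + 1/(A₂E₂) = 1/(300×114×10³) + 1/(2175×109×10³) = 3.346×10⁻⁸ N⁻¹.
So P = 0.001776 / 3.346×10⁻⁸ = 53.07 kN.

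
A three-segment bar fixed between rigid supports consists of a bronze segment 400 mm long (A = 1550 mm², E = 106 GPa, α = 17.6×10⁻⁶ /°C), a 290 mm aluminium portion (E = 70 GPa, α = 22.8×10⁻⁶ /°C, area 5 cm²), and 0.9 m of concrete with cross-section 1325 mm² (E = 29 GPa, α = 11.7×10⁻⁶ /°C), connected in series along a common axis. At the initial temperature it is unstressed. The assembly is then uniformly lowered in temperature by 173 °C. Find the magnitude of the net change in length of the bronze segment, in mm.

Free thermal contraction of the whole bar: Σ αᵢΔT Lᵢ = 17.6×10⁻⁶×173×400 + 22.8×10⁻⁶×173×290 + 11.7×10⁻⁶×173×900 = 4.183 mm.
Since the ends are fixed, an axial force P builds up, equal in every segment, with P · Σ Lᵢ/(AᵢEᵢ) = δ_free.
Σ Lᵢ/(AᵢEᵢ) = 400/(1550×106×10³) + 290/(500×70×10³) + 900/(1325×29×10³) = 3.414×10⁻⁵ mm/N.
So P = 4.183 / 3.414×10⁻⁵ = 122.5 kN, tensile.
For the bronze segment, free thermal change = 17.6×10⁻⁶×173×400 = 1.218 mm and elastic change from P = 122500×400/(1550×106×10³) = 0.2983 mm; these oppose, so the net change is 0.92 mm (segment shortens).

|ΔL| ≈ 0.92 mm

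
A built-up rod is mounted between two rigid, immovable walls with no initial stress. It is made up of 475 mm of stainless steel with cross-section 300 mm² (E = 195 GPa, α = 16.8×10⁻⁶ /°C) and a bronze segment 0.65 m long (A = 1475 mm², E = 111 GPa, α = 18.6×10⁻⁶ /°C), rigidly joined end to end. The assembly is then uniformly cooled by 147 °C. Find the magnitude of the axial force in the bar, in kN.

Free thermal contraction of the whole bar: Σ αᵢΔT Lᵢ = 16.8×10⁻⁶×147×475 + 18.6×10⁻⁶×147×650 = 2.95 mm.
Since the ends are fixed, an axial force P builds up, equal in every segment, with P · Σ Lᵢ/(AᵢEᵢ) = δ_free.
The series flexibility is Σ Lᵢ/(AᵢEᵢ) = 475/(300×195×10³) + 650/(1475×111×10³) = 1.209×10⁻⁵ mm/N.
So P = 2.95 / 1.209×10⁻⁵ = 244 kN, tensile.

P ≈ 244 kN (tensile)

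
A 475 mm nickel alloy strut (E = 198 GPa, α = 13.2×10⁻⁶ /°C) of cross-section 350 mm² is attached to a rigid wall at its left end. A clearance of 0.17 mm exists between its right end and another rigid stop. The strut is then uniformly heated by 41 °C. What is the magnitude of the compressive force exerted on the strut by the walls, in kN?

Free thermal elongation = αΔT L = 13.2×10⁻⁶ × 41 × 475 = 0.2571 mm.
The gap closes (δ_free > 0.17 mm) and the wall then resists a further 0.2571 − 0.17 = 0.08707 mm of expansion.
Compatibility: PL/(AE) = 0.08707 mm, so σ = P/A = E × (0.08707/475) = 36.29 MPa.
Force on the wall = σA = 36.29 × 350 mm² = 12.7 kN.

P ≈ 12.7 kN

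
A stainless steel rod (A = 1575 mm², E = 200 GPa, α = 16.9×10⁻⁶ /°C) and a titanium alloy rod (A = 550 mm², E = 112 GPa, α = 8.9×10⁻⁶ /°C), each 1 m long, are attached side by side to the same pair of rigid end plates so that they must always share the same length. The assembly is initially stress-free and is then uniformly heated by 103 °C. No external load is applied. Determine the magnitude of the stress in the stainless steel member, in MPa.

Both members must finish at the same length. With the larger α, the stainless steel tends to over-expand; the plates restrain it, putting the stainless steel in compression and the titanium alloy in tension. With no external load the two internal forces are equal and opposite, magnitude P.
Setting the final lengths equal and cancelling L: (α₁ − α₂)ΔT = P/(A₁E₁) + P/(A₂E₂).
|α₁ − α₂|·ΔT = 8×10⁻⁶ × 103 = 0.000824.
1/(A₁E₁) + 1/(A₂E₂) = 1/(1575×200×10³) + 1/(550×112×10³) = 1.941×10⁻⁸ N⁻¹.
P = 0.000824 / 1.941×10⁻⁸ = 42460 N = 42.46 kN.
σ_{stainless steel} = P/A₁ = 42460/1575 = 26.96 MPa, compressive.

σ ≈ 27 MPa (compressive)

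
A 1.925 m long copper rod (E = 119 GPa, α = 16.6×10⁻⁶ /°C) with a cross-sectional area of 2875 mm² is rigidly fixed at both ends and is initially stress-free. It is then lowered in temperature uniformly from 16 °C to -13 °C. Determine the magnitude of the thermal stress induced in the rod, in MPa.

Because both ends are immovable the net strain is zero, and the suppressed thermal strain is αΔT = 16.6×10⁻⁶ × 29 = 481.4×10⁻⁶.
Hence σ = E·αΔT = 119×10³ × 481.4×10⁻⁶ = 57.29 MPa, tensile.

σ ≈ 57.3 MPa (tensile)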